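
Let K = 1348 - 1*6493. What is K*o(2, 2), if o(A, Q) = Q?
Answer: -10290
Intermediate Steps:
K = -5145 (K = 1348 - 6493 = -5145)
K*o(2, 2) = -5145*2 = -10290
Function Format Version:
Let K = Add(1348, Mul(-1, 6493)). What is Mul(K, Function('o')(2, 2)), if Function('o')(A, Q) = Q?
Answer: -10290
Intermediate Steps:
K = -5145 (K = Add(1348, -6493) = -5145)
Mul(K, Function('o')(2, 2)) = Mul(-5145, 2) = -10290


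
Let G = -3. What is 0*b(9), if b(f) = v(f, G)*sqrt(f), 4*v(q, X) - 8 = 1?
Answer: 0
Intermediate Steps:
v(q, X) = 9/4 (v(q, X) = 2 + (1/4)*1 = 2 + 1/4 = 9/4)
b(f) = 9*sqrt(f)/4
0*b(9) = 0*(9*sqrt(9)/4) = 0*((9/4)*3) = 0*(27/4) = 0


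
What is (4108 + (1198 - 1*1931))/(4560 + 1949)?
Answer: 3375/6509 ≈ 0.51851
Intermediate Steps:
(4108 + (1198 - 1*1931))/(4560 + 1949) = (4108 + (1198 - 1931))/6509 = (4108 - 733)*(1/6509) = 3375*(1/6509) = 3375/6509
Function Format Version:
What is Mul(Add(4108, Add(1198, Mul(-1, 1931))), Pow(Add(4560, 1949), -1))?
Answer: Rational(3375, 6509) ≈ 0.51851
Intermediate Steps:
Mul(Add(4108, Add(1198, Mul(-1, 1931))), Pow(Add(4560, 1949), -1)) = Mul(Add(4108, Add(1198, -1931)), Pow(6509, -1)) = Mul(Add(4108, -733), Rational(1, 6509)) = Mul(3375, Rational(1, 6509)) = Rational(3375, 6509)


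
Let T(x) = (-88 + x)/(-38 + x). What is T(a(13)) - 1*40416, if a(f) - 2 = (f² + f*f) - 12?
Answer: -1172040/29 ≈ -40415.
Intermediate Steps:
a(f) = -10 + 2*f² (a(f) = 2 + ((f² + f*f) - 12) = 2 + ((f² + f²) - 12) = 2 + (2*f² - 12) = 2 + (-12 + 2*f²) = -10 + 2*f²)
T(x) = (-88 + x)/(-38 + x)
T(a(13)) - 1*40416 = (-88 + (-10 + 2*13²))/(-38 + (-10 + 2*13²)) - 1*40416 = (-88 + (-10 + 2*169))/(-38 + (-10 + 2*169)) - 40416 = (-88 + (-10 + 338))/(-38 + (-10 + 338)) - 40416 = (-88 + 328)/(-38 + 328) - 40416 = 240/290 - 40416 = (1/290)*240 - 40416 = 24/29 - 40416 = -1172040/29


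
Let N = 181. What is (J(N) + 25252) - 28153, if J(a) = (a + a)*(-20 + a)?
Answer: 55381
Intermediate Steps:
J(a) = 2*a*(-20 + a) (J(a) = (2*a)*(-20 + a) = 2*a*(-20 + a))
(J(N) + 25252) - 28153 = (2*181*(-20 + 181) + 25252) - 28153 = (2*181*161 + 25252) - 28153 = (58282 + 25252) - 28153 = 83534 - 28153 = 55381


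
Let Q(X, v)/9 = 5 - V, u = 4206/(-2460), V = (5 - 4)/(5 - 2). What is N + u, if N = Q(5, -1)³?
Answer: 30375379/410 ≈ 74086.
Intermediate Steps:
V = ⅓ (V = 1/3 = 1*(⅓) = ⅓ ≈ 0.33333)
u = -701/410 (u = 4206*(-1/2460) = -701/410 ≈ -1.7098)
Q(X, v) = 42 (Q(X, v) = 9*(5 - 1*⅓) = 9*(5 - ⅓) = 9*(14/3) = 42)
N = 74088 (N = 42³ = 74088)
N + u = 74088 - 701/410 = 30375379/410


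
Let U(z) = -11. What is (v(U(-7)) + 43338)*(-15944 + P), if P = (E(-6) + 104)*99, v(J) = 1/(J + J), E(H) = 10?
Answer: -2220550115/11 ≈ -2.0187e+8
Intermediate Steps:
v(J) = 1/(2*J)
P = 11286 (P = (10 + 104)*99 = 114*99 = 11286)
(v(U(-7)) + 43338)*(-15944 + P) = ((½)/(-11) + 43338)*(-15944 + 11286) = ((½)*(-1/11) + 43338)*(-4658) = (-1/22 + 43338)*(-4658) = (953435/22)*(-4658) = -2220550115/11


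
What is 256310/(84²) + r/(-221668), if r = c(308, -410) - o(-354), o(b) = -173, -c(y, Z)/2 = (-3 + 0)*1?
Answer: 7101807757/195511176 ≈ 36.324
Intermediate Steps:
c(y, Z) = 6 (c(y, Z) = -2*(-3 + 0) = -(-6) = -2*(-3) = 6)
r = 179 (r = 6 - 1*(-173) = 6 + 173 = 179)
256310/(84²) + r/(-221668) = 256310/(84²) + 179/(-221668) = 256310/7056 + 179*(-1/221668) = 256310*(1/7056) - 179/221668 = 128155/3528 - 179/221668 = 7101807757/195511176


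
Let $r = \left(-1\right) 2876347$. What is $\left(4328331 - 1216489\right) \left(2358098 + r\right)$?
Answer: $-1612709004658$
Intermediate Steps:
$r = -2876347$
$\left(4328331 - 1216489\right) \left(2358098 + r\right) = \left(4328331 - 1216489\right) \left(2358098 - 2876347\right) = 3111842 \left(-518249\right) = -1612709004658$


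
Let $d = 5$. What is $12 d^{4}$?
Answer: $7500$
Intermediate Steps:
$12 d^{4} = 12 \cdot 5^{4} = 12 \cdot 625 = 7500$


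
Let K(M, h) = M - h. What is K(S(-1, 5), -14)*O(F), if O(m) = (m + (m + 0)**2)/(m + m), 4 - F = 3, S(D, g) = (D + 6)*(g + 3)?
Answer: 54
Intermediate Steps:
S(D, g) = (3 + g)*(6 + D) (S(D, g) = (6 + D)*(3 + g) = (3 + g)*(6 + D))
F = 1 (F = 4 - 1*3 = 4 - 3 = 1)
O(m) = (m + m**2)/(2*m) (O(m) = (m + m**2)/((2*m)) = (m + m**2)*(1/(2*m)) = (m + m**2)/(2*m))
K(S(-1, 5), -14)*O(F) = ((18 + 3*(-1) + 6*5 - 1*5) - 1*(-14))*(1/2 + (1/2)*1) = ((18 - 3 + 30 - 5) + 14)*(1/2 + 1/2) = (40 + 14)*1 = 54*1 = 54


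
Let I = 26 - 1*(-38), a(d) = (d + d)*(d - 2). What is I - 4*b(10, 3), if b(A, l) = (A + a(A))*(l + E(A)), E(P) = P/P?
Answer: -2656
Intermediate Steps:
E(P) = 1
a(d) = 2*d*(-2 + d) (a(d) = (2*d)*(-2 + d) = 2*d*(-2 + d))
b(A, l) = (1 + l)*(A + 2*A*(-2 + A)) (b(A, l) = (A + 2*A*(-2 + A))*(l + 1) = (A + 2*A*(-2 + A))*(1 + l) = (1 + l)*(A + 2*A*(-2 + A)))
I = 64 (I = 26 + 38 = 64)
I - 4*b(10, 3) = 64 - 40*(-3 + 3 + 2*10 + 2*3*(-2 + 10)) = 64 - 40*(-3 + 3 + 20 + 2*3*8) = 64 - 40*(-3 + 3 + 20 + 48) = 64 - 40*68 = 64 - 4*680 = 64 - 2720 = -2656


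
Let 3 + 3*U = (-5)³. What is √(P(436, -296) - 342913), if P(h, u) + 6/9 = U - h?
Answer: I*√3090531/3 ≈ 586.0*I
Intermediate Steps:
U = -128/3 (U = -1 + (⅓)*(-5)³ = -1 + (⅓)*(-125) = -1 - 125/3 = -128/3 ≈ -42.667)
P(h, u) = -130/3 - h (P(h, u) = -⅔ + (-128/3 - h) = -130/3 - h)
√(P(436, -296) - 342913) = √((-130/3 - 1*436) - 342913) = √((-130/3 - 436) - 342913) = √(-1438/3 - 342913) = √(-1030177/3) = I*√3090531/3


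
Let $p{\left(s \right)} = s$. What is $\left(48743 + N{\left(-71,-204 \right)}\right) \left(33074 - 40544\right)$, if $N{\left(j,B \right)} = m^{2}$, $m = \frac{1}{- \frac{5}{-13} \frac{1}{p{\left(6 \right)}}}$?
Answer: $- \frac{1829640546}{5} \approx -3.6593 \cdot 10^{8}$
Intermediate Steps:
$m = \frac{78}{5}$ ($m = \frac{1}{- \frac{5}{-13} \cdot \frac{1}{6}} = \frac{1}{\left(-5\right) \left(- \frac{1}{13}\right) \frac{1}{6}} = \frac{1}{\frac{5}{13} \cdot \frac{1}{6}} = \frac{1}{\frac{5}{78}} = \frac{78}{5} \approx 15.6$)
$N{\left(j,B \right)} = \frac{6084}{25}$ ($N{\left(j,B \right)} = \left(\frac{78}{5}\right)^{2} = \frac{6084}{25}$)
$\left(48743 + N{\left(-71,-204 \right)}\right) \left(33074 - 40544\right) = \left(48743 + \frac{6084}{25}\right) \left(33074 - 40544\right) = \frac{1224659}{25} \left(-7470\right) = - \frac{1829640546}{5}$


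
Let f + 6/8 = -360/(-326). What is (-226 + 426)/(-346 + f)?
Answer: -130400/225361 ≈ -0.57863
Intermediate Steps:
f = 231/652 (f = -¾ - 360/(-326) = -¾ - 360*(-1/326) = -¾ + 180/163 = 231/652 ≈ 0.35429)
(-226 + 426)/(-346 + f) = (-226 + 426)/(-346 + 231/652) = 200/(-225361/652) = 200*(-652/225361) = -130400/225361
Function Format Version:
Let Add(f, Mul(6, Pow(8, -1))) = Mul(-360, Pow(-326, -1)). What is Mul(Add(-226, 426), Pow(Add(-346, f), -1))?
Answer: Rational(-130400, 225361) ≈ -0.57863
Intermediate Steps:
f = Rational(231, 652) (f = Add(Rational(-3, 4), Mul(-360, Pow(-326, -1))) = Add(Rational(-3, 4), Mul(-360, Rational(-1, 326))) = Add(Rational(-3, 4), Rational(180, 163)) = Rational(231, 652) ≈ 0.35429)
Mul(Add(-226, 426), Pow(Add(-346, f), -1)) = Mul(Add(-226, 426), Pow(Add(-346, Rational(231, 652)), -1)) = Mul(200, Pow(Rational(-225361, 652), -1)) = Mul(200, Rational(-652, 225361)) = Rational(-130400, 225361)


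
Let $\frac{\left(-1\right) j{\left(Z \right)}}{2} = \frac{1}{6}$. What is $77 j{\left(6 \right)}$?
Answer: $- \frac{77}{3} \approx -25.667$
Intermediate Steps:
$j{\left(Z \right)} = - \frac{1}{3}$ ($j{\left(Z \right)} = - \frac{2}{6} = \left(-2\right) \frac{1}{6} = - \frac{1}{3}$)
$77 j{\left(6 \right)} = 77 \left(- \frac{1}{3}\right) = - \frac{77}{3}$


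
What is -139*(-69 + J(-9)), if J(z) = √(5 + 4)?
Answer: 9174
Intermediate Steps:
J(z) = 3 (J(z) = √9 = 3)
-139*(-69 + J(-9)) = -139*(-69 + 3) = -139*(-66) = 9174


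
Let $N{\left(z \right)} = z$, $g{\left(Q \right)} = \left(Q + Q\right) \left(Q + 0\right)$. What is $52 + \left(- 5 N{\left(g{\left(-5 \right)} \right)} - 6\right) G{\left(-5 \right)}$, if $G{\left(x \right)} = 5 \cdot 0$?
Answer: $52$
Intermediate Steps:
$G{\left(x \right)} = 0$
$g{\left(Q \right)} = 2 Q^{2}$ ($g{\left(Q \right)} = 2 Q Q = 2 Q^{2}$)
$52 + \left(- 5 N{\left(g{\left(-5 \right)} \right)} - 6\right) G{\left(-5 \right)} = 52 + \left(- 5 \cdot 2 \left(-5\right)^{2} - 6\right) 0 = 52 + \left(- 5 \cdot 2 \cdot 25 - 6\right) 0 = 52 + \left(\left(-5\right) 50 - 6\right) 0 = 52 + \left(-250 - 6\right) 0 = 52 - 0 = 52 + 0 = 52$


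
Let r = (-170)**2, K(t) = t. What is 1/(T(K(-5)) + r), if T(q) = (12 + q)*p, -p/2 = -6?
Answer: 1/28984 ≈ 3.4502e-5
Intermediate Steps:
p = 12 (p = -2*(-6) = 12)
T(q) = 144 + 12*q (T(q) = (12 + q)*12 = 144 + 12*q)
r = 28900
1/(T(K(-5)) + r) = 1/((144 + 12*(-5)) + 28900) = 1/((144 - 60) + 28900) = 1/(84 + 28900) = 1/28984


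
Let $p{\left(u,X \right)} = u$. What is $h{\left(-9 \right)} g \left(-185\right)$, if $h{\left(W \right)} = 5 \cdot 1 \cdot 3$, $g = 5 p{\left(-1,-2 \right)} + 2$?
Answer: $8325$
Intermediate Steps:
$g = -3$ ($g = 5 \left(-1\right) + 2 = -5 + 2 = -3$)
$h{\left(W \right)} = 15$ ($h{\left(W \right)} = 5 \cdot 3 = 15$)
$h{\left(-9 \right)} g \left(-185\right) = 15 \left(-3\right) \left(-185\right) = \left(-45\right) \left(-185\right) = 8325$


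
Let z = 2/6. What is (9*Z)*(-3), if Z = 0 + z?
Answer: -9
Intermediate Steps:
z = 1/3 (z = 2*(1/6) = 1/3 ≈ 0.33333)
Z = 1/3 (Z = 0 + 1/3 = 1/3 ≈ 0.33333)
(9*Z)*(-3) = (9*(1/3))*(-3) = 3*(-3) = -9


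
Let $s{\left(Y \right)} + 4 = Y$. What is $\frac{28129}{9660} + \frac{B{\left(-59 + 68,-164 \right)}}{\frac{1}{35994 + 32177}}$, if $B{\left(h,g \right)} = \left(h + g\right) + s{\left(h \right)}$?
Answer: $- \frac{4294771777}{420} \approx -1.0226 \cdot 10^{7}$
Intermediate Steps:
$s{\left(Y \right)} = -4 + Y$
$B{\left(h,g \right)} = -4 + g + 2 h$ ($B{\left(h,g \right)} = \left(h + g\right) + \left(-4 + h\right) = \left(g + h\right) + \left(-4 + h\right) = -4 + g + 2 h$)
$\frac{28129}{9660} + \frac{B{\left(-59 + 68,-164 \right)}}{\frac{1}{35994 + 32177}} = \frac{28129}{9660} + \frac{-4 - 164 + 2 \left(-59 + 68\right)}{\frac{1}{35994 + 32177}} = 28129 \cdot \frac{1}{9660} + \frac{-4 - 164 + 2 \cdot 9}{\frac{1}{68171}} = \frac{1223}{420} + \left(-4 - 164 + 18\right) \frac{1}{\frac{1}{68171}} = \frac{1223}{420} - 10225650 = - \frac{4294771777}{420}$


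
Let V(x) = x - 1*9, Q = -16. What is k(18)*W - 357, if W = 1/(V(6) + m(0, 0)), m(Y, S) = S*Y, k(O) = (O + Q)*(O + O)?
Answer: -381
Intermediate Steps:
V(x) = -9 + x (V(x) = x - 9 = -9 + x)
k(O) = 2*O*(-16 + O) (k(O) = (O - 16)*(O + O) = (-16 + O)*(2*O) = 2*O*(-16 + O))
W = -1/3 (W = 1/((-9 + 6) + 0*0) = 1/(-3 + 0) = 1/(-3) = -1/3 ≈ -0.33333)
k(18)*W - 357 = (2*18*(-16 + 18))*(-1/3) - 357 = (2*18*2)*(-1/3) - 357 = 72*(-1/3) - 357 = -24 - 357 = -381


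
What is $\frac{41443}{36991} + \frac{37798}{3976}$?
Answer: $\frac{11006783}{1035748} \approx 10.627$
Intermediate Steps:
$\frac{41443}{36991} + \frac{37798}{3976} = 41443 \cdot \frac{1}{36991} + 37798 \cdot \frac{1}{3976} = \frac{41443}{36991} + \frac{18899}{1988} = \frac{11006783}{1035748}$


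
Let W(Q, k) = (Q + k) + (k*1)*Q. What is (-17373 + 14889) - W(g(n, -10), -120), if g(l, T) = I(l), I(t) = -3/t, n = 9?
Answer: -7211/3 ≈ -2403.7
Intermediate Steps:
g(l, T) = -3/l
W(Q, k) = Q + k + Q*k (W(Q, k) = (Q + k) + k*Q = (Q + k) + Q*k = Q + k + Q*k)
(-17373 + 14889) - W(g(n, -10), -120) = (-17373 + 14889) - (-3/9 - 120 - 3/9*(-120)) = -2484 - (-3*⅑ - 120 - 3*⅑*(-120)) = -2484 - (-⅓ - 120 - ⅓*(-120)) = -2484 - (-⅓ - 120 + 40) = -2484 - 1*(-241/3) = -2484 + 241/3 = -7211/3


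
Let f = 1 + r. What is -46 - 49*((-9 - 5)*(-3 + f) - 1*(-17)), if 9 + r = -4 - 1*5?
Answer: -14599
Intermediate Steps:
r = -18 (r = -9 + (-4 - 1*5) = -9 + (-4 - 5) = -9 - 9 = -18)
f = -17 (f = 1 - 18 = -17)
-46 - 49*((-9 - 5)*(-3 + f) - 1*(-17)) = -46 - 49*((-9 - 5)*(-3 - 17) - 1*(-17)) = -46 - 49*(-14*(-20) + 17) = -46 - 49*(280 + 17) = -46 - 49*297 = -46 - 14553 = -14599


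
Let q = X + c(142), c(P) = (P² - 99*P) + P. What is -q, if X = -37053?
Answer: 30805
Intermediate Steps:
c(P) = P² - 98*P
q = -30805 (q = -37053 + 142*(-98 + 142) = -37053 + 142*44 = -37053 + 6248 = -30805)
-q = -1*(-30805) = 30805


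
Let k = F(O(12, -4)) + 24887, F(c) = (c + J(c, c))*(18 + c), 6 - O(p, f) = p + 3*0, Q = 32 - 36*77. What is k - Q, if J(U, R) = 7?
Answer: 27639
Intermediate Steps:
Q = -2740 (Q = 32 - 2772 = -2740)
O(p, f) = 6 - p (O(p, f) = 6 - (p + 3*0) = 6 - (p + 0) = 6 - p)
F(c) = (7 + c)*(18 + c) (F(c) = (c + 7)*(18 + c) = (7 + c)*(18 + c))
k = 24899 (k = (126 + (6 - 1*12)**2 + 25*(6 - 1*12)) + 24887 = (126 + (6 - 12)**2 + 25*(6 - 12)) + 24887 = (126 + (-6)**2 + 25*(-6)) + 24887 = (126 + 36 - 150) + 24887 = 12 + 24887 = 24899)
k - Q = 24899 - 1*(-2740) = 24899 + 2740 = 27639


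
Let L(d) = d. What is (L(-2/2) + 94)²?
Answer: 8649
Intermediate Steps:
(L(-2/2) + 94)² = (-2/2 + 94)² = (-2*½ + 94)² = (-1 + 94)² = 93² = 8649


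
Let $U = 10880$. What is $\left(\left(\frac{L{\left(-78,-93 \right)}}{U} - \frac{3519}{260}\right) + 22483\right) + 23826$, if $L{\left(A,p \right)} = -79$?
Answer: $\frac{6548029597}{141440} \approx 46295.0$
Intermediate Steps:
$\left(\left(\frac{L{\left(-78,-93 \right)}}{U} - \frac{3519}{260}\right) + 22483\right) + 23826 = \left(\left(- \frac{79}{10880} - \frac{3519}{260}\right) + 22483\right) + 23826 = \left(- \frac{1915363}{141440} + 22483\right) + 23826 = \frac{3178080157}{141440} + 23826 = \frac{6548029597}{141440}$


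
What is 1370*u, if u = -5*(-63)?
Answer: 431550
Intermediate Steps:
u = 315
1370*u = 1370*315 = 431550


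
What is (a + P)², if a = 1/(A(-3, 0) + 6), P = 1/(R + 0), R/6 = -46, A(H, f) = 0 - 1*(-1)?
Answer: 72361/3732624 ≈ 0.019386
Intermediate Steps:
A(H, f) = 1 (A(H, f) = 0 + 1 = 1)
R = -276 (R = 6*(-46) = -276)
P = -1/276 (P = 1/(-276 + 0) = 1/(-276) = -1/276 ≈ -0.0036232)
a = ⅐ (a = 1/(1 + 6) = 1/7 = ⅐ ≈ 0.14286)
(a + P)² = (⅐ - 1/276)² = (269/1932)² = 72361/3732624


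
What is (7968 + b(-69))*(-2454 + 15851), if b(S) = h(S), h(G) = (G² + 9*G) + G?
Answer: 161286483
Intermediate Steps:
h(G) = G² + 10*G
b(S) = S*(10 + S)
(7968 + b(-69))*(-2454 + 15851) = (7968 - 69*(10 - 69))*(-2454 + 15851) = (7968 - 69*(-59))*13397 = (7968 + 4071)*13397 = 12039*13397 = 161286483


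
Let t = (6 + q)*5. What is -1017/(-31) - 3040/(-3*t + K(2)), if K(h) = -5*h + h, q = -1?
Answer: 178651/2573 ≈ 69.433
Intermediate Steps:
K(h) = -4*h
t = 25 (t = (6 - 1)*5 = 5*5 = 25)
-1017/(-31) - 3040/(-3*t + K(2)) = -1017/(-31) - 3040/(-3*25 - 4*2) = -1017*(-1/31) - 3040/(-75 - 8) = 1017/31 - 3040/(-83) = 1017/31 - 3040*(-1/83) = 1017/31 + 3040/83 = 178651/2573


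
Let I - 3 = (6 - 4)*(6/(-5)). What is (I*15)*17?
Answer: 153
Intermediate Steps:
I = ⅗ (I = 3 + (6 - 4)*(6/(-5)) = 3 + 2*(6*(-⅕)) = 3 + 2*(-6/5) = 3 - 12/5 = ⅗ ≈ 0.60000)
(I*15)*17 = ((⅗)*15)*17 = 9*17 = 153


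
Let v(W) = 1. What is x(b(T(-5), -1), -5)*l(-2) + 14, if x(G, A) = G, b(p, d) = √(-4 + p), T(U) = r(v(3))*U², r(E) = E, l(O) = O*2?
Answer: 14 - 4*√21 ≈ -4.3303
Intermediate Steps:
l(O) = 2*O
T(U) = U² (T(U) = 1*U² = U²)
x(b(T(-5), -1), -5)*l(-2) + 14 = √(-4 + (-5)²)*(2*(-2)) + 14 = √(-4 + 25)*(-4) + 14 = √21*(-4) + 14 = -4*√21 + 14 = 14 - 4*√21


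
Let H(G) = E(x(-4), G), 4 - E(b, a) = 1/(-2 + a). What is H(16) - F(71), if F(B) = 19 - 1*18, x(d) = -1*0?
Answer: 41/14 ≈ 2.9286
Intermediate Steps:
x(d) = 0
E(b, a) = 4 - 1/(-2 + a)
F(B) = 1 (F(B) = 19 - 18 = 1)
H(G) = (-9 + 4*G)/(-2 + G)
H(16) - F(71) = (-9 + 4*16)/(-2 + 16) - 1*1 = (-9 + 64)/14 - 1 = (1/14)*55 - 1 = 55/14 - 1 = 41/14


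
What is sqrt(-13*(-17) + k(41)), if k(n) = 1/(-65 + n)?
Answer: sqrt(31818)/12 ≈ 14.865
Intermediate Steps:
sqrt(-13*(-17) + k(41)) = sqrt(-13*(-17) + 1/(-65 + 41)) = sqrt(221 + 1/(-24)) = sqrt(221 - 1/24) = sqrt(5303/24) = sqrt(31818)/12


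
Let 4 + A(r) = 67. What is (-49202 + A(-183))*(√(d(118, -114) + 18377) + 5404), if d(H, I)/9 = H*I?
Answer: -265547156 - 49139*I*√102691 ≈ -2.6555e+8 - 1.5747e+7*I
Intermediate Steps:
A(r) = 63 (A(r) = -4 + 67 = 63)
d(H, I) = 9*H*I (d(H, I) = 9*(H*I) = 9*H*I)
(-49202 + A(-183))*(√(d(118, -114) + 18377) + 5404) = (-49202 + 63)*(√(9*118*(-114) + 18377) + 5404) = -49139*(√(-121068 + 18377) + 5404) = -49139*(√(-102691) + 5404) = -49139*(I*√102691 + 5404) = -49139*(5404 + I*√102691) = -265547156 - 49139*I*√102691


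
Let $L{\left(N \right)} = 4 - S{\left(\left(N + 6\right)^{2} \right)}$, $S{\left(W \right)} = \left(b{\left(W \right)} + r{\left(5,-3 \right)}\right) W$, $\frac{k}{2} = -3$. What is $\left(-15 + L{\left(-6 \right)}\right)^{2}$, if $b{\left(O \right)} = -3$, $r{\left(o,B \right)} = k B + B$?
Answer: $121$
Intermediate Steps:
$k = -6$ ($k = 2 \left(-3\right) = -6$)
$r{\left(o,B \right)} = - 5 B$ ($r{\left(o,B \right)} = - 6 B + B = - 5 B$)
$S{\left(W \right)} = 12 W$ ($S{\left(W \right)} = \left(-3 - -15\right) W = \left(-3 + 15\right) W = 12 W$)
$L{\left(N \right)} = 4 - 12 \left(6 + N\right)^{2}$ ($L{\left(N \right)} = 4 - 12 \left(N + 6\right)^{2} = 4 - 12 \left(6 + N\right)^{2}$)
$\left(-15 + L{\left(-6 \right)}\right)^{2} = \left(-15 + \left(4 - 12 \left(6 - 6\right)^{2}\right)\right)^{2} = \left(-15 + \left(4 - 12 \cdot 0^{2}\right)\right)^{2} = \left(-15 + \left(4 - 0\right)\right)^{2} = \left(-15 + \left(4 + 0\right)\right)^{2} = \left(-15 + 4\right)^{2} = \left(-11\right)^{2} = 121$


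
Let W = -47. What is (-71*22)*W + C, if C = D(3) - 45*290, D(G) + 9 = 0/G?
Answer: 60355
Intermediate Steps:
D(G) = -9 (D(G) = -9 + 0/G = -9 + 0 = -9)
C = -13059 (C = -9 - 45*290 = -9 - 13050 = -13059)
(-71*22)*W + C = -71*22*(-47) - 13059 = -1562*(-47) - 13059 = 73414 - 13059 = 60355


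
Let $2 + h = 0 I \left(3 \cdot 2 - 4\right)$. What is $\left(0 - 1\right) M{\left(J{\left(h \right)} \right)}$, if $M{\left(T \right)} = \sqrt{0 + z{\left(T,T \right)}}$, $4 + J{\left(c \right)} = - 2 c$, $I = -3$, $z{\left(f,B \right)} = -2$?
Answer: $- i \sqrt{2} \approx - 1.4142 i$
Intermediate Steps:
$h = -2$ ($h = -2 + 0 \left(-3\right) \left(3 \cdot 2 - 4\right) = -2 + 0 \left(6 - 4\right) = -2 + 0 \cdot 2 = -2 + 0 = -2$)
$J{\left(c \right)} = -4 - 2 c$
$M{\left(T \right)} = i \sqrt{2}$ ($M{\left(T \right)} = \sqrt{0 - 2} = \sqrt{-2} = i \sqrt{2}$)
$\left(0 - 1\right) M{\left(J{\left(h \right)} \right)} = \left(0 - 1\right) i \sqrt{2} = - i \sqrt{2}$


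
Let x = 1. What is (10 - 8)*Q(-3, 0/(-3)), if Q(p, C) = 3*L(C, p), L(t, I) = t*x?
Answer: 0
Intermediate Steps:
L(t, I) = t (L(t, I) = t*1 = t)
Q(p, C) = 3*C
(10 - 8)*Q(-3, 0/(-3)) = (10 - 8)*(3*(0/(-3))) = 2*(3*(0*(-⅓))) = 2*(3*0) = 2*0 = 0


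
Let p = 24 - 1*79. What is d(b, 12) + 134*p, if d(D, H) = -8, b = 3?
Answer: -7378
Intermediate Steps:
p = -55 (p = 24 - 79 = -55)
d(b, 12) + 134*p = -8 + 134*(-55) = -8 - 7370 = -7378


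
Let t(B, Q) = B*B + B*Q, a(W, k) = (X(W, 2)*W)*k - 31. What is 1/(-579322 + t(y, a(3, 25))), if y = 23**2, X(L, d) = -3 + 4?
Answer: -1/276205 ≈ -3.6205e-6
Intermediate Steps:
X(L, d) = 1
a(W, k) = -31 + W*k (a(W, k) = (1*W)*k - 31 = W*k - 31 = -31 + W*k)
y = 529
t(B, Q) = B**2 + B*Q
1/(-579322 + t(y, a(3, 25))) = 1/(-579322 + 529*(529 + (-31 + 3*25))) = 1/(-579322 + 529*(529 + (-31 + 75))) = 1/(-579322 + 529*(529 + 44)) = 1/(-579322 + 529*573) = 1/(-579322 + 303117) = 1/(-276205) = -1/276205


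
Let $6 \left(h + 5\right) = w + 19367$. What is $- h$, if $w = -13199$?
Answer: $-1023$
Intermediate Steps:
$h = 1023$ ($h = -5 + \frac{-13199 + 19367}{6} = -5 + \frac{1}{6} \cdot 6168 = -5 + 1028 = 1023$)
$- h = \left(-1\right) 1023 = -1023$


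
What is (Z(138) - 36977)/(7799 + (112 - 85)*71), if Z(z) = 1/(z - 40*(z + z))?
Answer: -403123255/105923832 ≈ -3.8058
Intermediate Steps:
Z(z) = -1/(79*z) (Z(z) = 1/(z - 80*z) = 1/(-79*z) = -1/(79*z))
(Z(138) - 36977)/(7799 + (112 - 85)*71) = (-1/79/138 - 36977)/(7799 + (112 - 85)*71) = (-1/79*1/138 - 36977)/(7799 + 27*71) = (-1/10902 - 36977)/(7799 + 1917) = -403123255/10902/9716 = -403123255/10902*1/9716 = -403123255/105923832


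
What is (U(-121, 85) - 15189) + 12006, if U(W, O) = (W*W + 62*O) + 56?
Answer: 16784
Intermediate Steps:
U(W, O) = 56 + W² + 62*O (U(W, O) = (W² + 62*O) + 56 = 56 + W² + 62*O)
(U(-121, 85) - 15189) + 12006 = ((56 + (-121)² + 62*85) - 15189) + 12006 = ((56 + 14641 + 5270) - 15189) + 12006 = (19967 - 15189) + 12006 = 4778 + 12006 = 16784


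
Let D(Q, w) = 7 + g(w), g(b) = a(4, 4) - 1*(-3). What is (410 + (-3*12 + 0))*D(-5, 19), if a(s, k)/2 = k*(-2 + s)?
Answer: 9724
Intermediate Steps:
a(s, k) = 2*k*(-2 + s) (a(s, k) = 2*(k*(-2 + s)) = 2*k*(-2 + s))
g(b) = 19 (g(b) = 2*4*(-2 + 4) - 1*(-3) = 2*4*2 + 3 = 16 + 3 = 19)
D(Q, w) = 26 (D(Q, w) = 7 + 19 = 26)
(410 + (-3*12 + 0))*D(-5, 19) = (410 + (-3*12 + 0))*26 = (410 + (-36 + 0))*26 = (410 - 36)*26 = 374*26 = 9724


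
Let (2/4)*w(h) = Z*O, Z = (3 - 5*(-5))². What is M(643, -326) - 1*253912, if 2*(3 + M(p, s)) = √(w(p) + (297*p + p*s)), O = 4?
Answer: -253915 + 15*I*√55/2 ≈ -2.5392e+5 + 55.621*I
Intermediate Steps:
Z = 784 (Z = (3 + 25)² = 28² = 784)
w(h) = 6272 (w(h) = 2*(784*4) = 2*3136 = 6272)
M(p, s) = -3 + √(6272 + 297*p + p*s)/2 (M(p, s) = -3 + √(6272 + (297*p + p*s))/2 = -3 + √(6272 + 297*p + p*s)/2)
M(643, -326) - 1*253912 = (-3 + √(6272 + 297*643 + 643*(-326))/2) - 1*253912 = (-3 + √(6272 + 190971 - 209618)/2) - 253912 = (-3 + √(-12375)/2) - 253912 = (-3 + (15*I*√55)/2) - 253912 = (-3 + 15*I*√55/2) - 253912 = -253915 + 15*I*√55/2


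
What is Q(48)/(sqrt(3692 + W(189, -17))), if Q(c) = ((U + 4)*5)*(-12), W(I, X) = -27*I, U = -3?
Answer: 60*I*sqrt(1411)/1411 ≈ 1.5973*I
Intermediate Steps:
Q(c) = -60 (Q(c) = ((-3 + 4)*5)*(-12) = (1*5)*(-12) = 5*(-12) = -60)
Q(48)/(sqrt(3692 + W(189, -17))) = -60/sqrt(3692 - 27*189) = -60/sqrt(3692 - 5103) = -60*(-I*sqrt(1411)/1411) = -(-60)*I*sqrt(1411)/1411 = 60*I*sqrt(1411)/1411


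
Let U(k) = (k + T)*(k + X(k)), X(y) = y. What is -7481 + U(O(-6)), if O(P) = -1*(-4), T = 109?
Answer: -6577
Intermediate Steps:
O(P) = 4
U(k) = 2*k*(109 + k) (U(k) = (k + 109)*(k + k) = (109 + k)*(2*k) = 2*k*(109 + k))
-7481 + U(O(-6)) = -7481 + 2*4*(109 + 4) = -7481 + 2*4*113 = -7481 + 904 = -6577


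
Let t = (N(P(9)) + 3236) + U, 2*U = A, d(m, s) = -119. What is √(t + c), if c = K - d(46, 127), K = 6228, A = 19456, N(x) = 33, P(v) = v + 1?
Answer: 4*√1209 ≈ 139.08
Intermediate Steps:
P(v) = 1 + v
U = 9728 (U = (½)*19456 = 9728)
c = 6347 (c = 6228 - 1*(-119) = 6228 + 119 = 6347)
t = 12997 (t = (33 + 3236) + 9728 = 3269 + 9728 = 12997)
√(t + c) = √(12997 + 6347) = √19344 = 4*√1209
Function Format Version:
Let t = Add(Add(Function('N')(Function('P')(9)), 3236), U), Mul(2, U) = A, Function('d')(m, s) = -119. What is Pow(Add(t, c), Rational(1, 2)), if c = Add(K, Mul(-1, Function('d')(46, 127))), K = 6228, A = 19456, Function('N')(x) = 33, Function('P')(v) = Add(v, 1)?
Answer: Mul(4, Pow(1209, Rational(1, 2))) ≈ 139.08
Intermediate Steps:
Function('P')(v) = Add(1, v)
U = 9728 (U = Mul(Rational(1, 2), 19456) = 9728)
c = 6347 (c = Add(6228, Mul(-1, -119)) = Add(6228, 119) = 6347)
t = 12997 (t = Add(Add(33, 3236), 9728) = Add(3269, 9728) = 12997)
Pow(Add(t, c), Rational(1, 2)) = Pow(Add(12997, 6347), Rational(1, 2)) = Pow(19344, Rational(1, 2)) = Mul(4, Pow(1209, Rational(1, 2)))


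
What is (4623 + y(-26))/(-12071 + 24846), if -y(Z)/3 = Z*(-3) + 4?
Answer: 4377/12775 ≈ 0.34262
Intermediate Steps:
y(Z) = -12 + 9*Z (y(Z) = -3*(Z*(-3) + 4) = -3*(-3*Z + 4) = -3*(4 - 3*Z) = -12 + 9*Z)
(4623 + y(-26))/(-12071 + 24846) = (4623 + (-12 + 9*(-26)))/(-12071 + 24846) = (4623 + (-12 - 234))/12775 = (4623 - 246)*(1/12775) = 4377*(1/12775) = 4377/12775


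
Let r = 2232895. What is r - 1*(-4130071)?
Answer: 6362966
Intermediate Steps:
r - 1*(-4130071) = 2232895 - 1*(-4130071) = 2232895 + 4130071 = 6362966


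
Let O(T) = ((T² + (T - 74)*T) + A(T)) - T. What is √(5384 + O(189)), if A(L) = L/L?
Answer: 2*√15663 ≈ 250.30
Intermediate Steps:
A(L) = 1
O(T) = 1 + T² - T + T*(-74 + T) (O(T) = ((T² + (T - 74)*T) + 1) - T = ((T² + (-74 + T)*T) + 1) - T = ((T² + T*(-74 + T)) + 1) - T = (1 + T² + T*(-74 + T)) - T = 1 + T² - T + T*(-74 + T))
√(5384 + O(189)) = √(5384 + (1 - 75*189 + 2*189²)) = √(5384 + (1 - 14175 + 2*35721)) = √(5384 + (1 - 14175 + 71442)) = √(5384 + 57268) = √62652 = 2*√15663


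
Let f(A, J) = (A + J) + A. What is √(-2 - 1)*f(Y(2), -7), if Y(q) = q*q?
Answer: I*√3 ≈ 1.732*I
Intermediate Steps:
Y(q) = q²
f(A, J) = J + 2*A
√(-2 - 1)*f(Y(2), -7) = √(-2 - 1)*(-7 + 2*2²) = √(-3)*(-7 + 2*4) = (I*√3)*(-7 + 8) = (I*√3)*1 = I*√3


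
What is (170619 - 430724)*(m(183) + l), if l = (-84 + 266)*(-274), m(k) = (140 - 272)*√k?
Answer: 12970916140 + 34333860*√183 ≈ 1.3435e+10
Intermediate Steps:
m(k) = -132*√k
l = -49868 (l = 182*(-274) = -49868)
(170619 - 430724)*(m(183) + l) = (170619 - 430724)*(-132*√183 - 49868) = -260105*(-49868 - 132*√183) = 12970916140 + 34333860*√183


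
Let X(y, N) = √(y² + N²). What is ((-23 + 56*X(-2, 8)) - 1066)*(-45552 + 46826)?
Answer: -1387386 + 142688*√17 ≈ -7.9907e+5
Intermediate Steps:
X(y, N) = √(N² + y²)
((-23 + 56*X(-2, 8)) - 1066)*(-45552 + 46826) = ((-23 + 56*√(8² + (-2)²)) - 1066)*(-45552 + 46826) = ((-23 + 56*√(64 + 4)) - 1066)*1274 = ((-23 + 56*√68) - 1066)*1274 = ((-23 + 56*(2*√17)) - 1066)*1274 = ((-23 + 112*√17) - 1066)*1274 = (-1089 + 112*√17)*1274 = -1387386 + 142688*√17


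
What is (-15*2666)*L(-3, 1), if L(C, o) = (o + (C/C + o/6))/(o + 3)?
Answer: -86645/4 ≈ -21661.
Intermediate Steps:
L(C, o) = (1 + 7*o/6)/(3 + o) (L(C, o) = (o + (1 + o*(⅙)))/(3 + o) = (o + (1 + o/6))/(3 + o) = (1 + 7*o/6)/(3 + o))
(-15*2666)*L(-3, 1) = (-15*2666)*((6 + 7*1)/(6*(3 + 1))) = -6665*(6 + 7)/4 = -6665*13/4 = -39990*13/24 = -86645/4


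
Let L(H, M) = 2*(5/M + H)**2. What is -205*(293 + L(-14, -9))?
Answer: -11901275/81 ≈ -1.4693e+5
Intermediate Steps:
L(H, M) = 2*(H + 5/M)**2
-205*(293 + L(-14, -9)) = -205*(293 + 2*(5 - 14*(-9))**2/(-9)**2) = -205*(293 + 2*(1/81)*(5 + 126)**2) = -205*(293 + 2*(1/81)*131**2) = -205*(293 + 2*(1/81)*17161) = -205*(293 + 34322/81) = -205*58055/81 = -11901275/81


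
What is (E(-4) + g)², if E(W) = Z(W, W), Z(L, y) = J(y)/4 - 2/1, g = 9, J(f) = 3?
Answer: 961/16 ≈ 60.063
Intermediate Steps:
Z(L, y) = -5/4 (Z(L, y) = 3/4 - 2/1 = 3*(¼) - 2*1 = ¾ - 2 = -5/4)
E(W) = -5/4
(E(-4) + g)² = (-5/4 + 9)² = (31/4)² = 961/16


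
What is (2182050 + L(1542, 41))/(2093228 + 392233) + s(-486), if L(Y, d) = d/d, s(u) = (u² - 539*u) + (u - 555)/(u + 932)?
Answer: 552205434958745/1108515606 ≈ 4.9815e+5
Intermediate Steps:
s(u) = u² - 539*u + (-555 + u)/(932 + u) (s(u) = (u² - 539*u) + (-555 + u)/(932 + u) = u² - 539*u + (-555 + u)/(932 + u))
L(Y, d) = 1
(2182050 + L(1542, 41))/(2093228 + 392233) + s(-486) = (2182050 + 1)/(2093228 + 392233) + (-555 + (-486)³ - 502347*(-486) + 393*(-486)²)/(932 - 486) = 2182051/2485461 + (-555 - 114791256 + 244140642 + 393*236196)/446 = 2182051*(1/2485461) + (-555 - 114791256 + 244140642 + 92825028)/446 = 2182051/2485461 + (1/446)*222173859 = 2182051/2485461 + 222173859/446 = 552205434958745/1108515606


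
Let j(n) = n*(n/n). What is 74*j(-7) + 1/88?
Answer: -45583/88 ≈ -517.99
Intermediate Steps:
j(n) = n (j(n) = n*1 = n)
74*j(-7) + 1/88 = 74*(-7) + 1/88 = -518 + 1/88 = -45583/88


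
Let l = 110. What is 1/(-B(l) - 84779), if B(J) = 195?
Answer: -1/84974 ≈ -1.1768e-5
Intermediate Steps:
1/(-B(l) - 84779) = 1/(-1*195 - 84779) = 1/(-195 - 84779) = 1/(-84974) = -1/84974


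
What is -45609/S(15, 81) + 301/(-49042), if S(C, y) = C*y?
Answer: -106529633/2837430 ≈ -37.544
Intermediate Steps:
-45609/S(15, 81) + 301/(-49042) = -45609/(15*81) + 301/(-49042) = -45609/1215 + 301*(-1/49042) = -45609*1/1215 - 43/7006 = -15203/405 - 43/7006 = -106529633/2837430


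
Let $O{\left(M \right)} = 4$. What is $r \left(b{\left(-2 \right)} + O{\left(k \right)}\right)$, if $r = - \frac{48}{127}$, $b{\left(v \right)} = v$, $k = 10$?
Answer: $- \frac{96}{127} \approx -0.75591$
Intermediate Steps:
$r = - \frac{48}{127}$ ($r = \left(-48\right) \frac{1}{127} = - \frac{48}{127} \approx -0.37795$)
$r \left(b{\left(-2 \right)} + O{\left(k \right)}\right) = - \frac{48 \left(-2 + 4\right)}{127} = \left(- \frac{48}{127}\right) 2 = - \frac{96}{127}$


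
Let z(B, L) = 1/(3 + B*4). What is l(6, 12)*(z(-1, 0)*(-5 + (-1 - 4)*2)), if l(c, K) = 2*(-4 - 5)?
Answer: -270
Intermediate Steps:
z(B, L) = 1/(3 + 4*B)
l(c, K) = -18 (l(c, K) = 2*(-9) = -18)
l(6, 12)*(z(-1, 0)*(-5 + (-1 - 4)*2)) = -18*(-5 + (-1 - 4)*2)/(3 + 4*(-1)) = -18*(-5 - 5*2)/(3 - 4) = -18*(-5 - 10)/(-1) = -(-18)*(-15) = -18*15 = -270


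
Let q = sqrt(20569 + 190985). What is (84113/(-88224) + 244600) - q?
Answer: 21579506287/88224 - 3*sqrt(23506) ≈ 2.4414e+5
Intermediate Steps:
q = 3*sqrt(23506) (q = sqrt(211554) = 3*sqrt(23506) ≈ 459.95)
(84113/(-88224) + 244600) - q = (84113/(-88224) + 244600) - 3*sqrt(23506) = (84113*(-1/88224) + 244600) - 3*sqrt(23506) = (-84113/88224 + 244600) - 3*sqrt(23506) = 21579506287/88224 - 3*sqrt(23506)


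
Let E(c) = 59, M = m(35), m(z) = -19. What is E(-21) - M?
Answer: 78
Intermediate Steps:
M = -19
E(-21) - M = 59 - 1*(-19) = 59 + 19 = 78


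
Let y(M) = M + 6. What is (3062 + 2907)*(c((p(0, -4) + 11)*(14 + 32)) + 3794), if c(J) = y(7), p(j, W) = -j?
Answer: 22723983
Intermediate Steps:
y(M) = 6 + M
c(J) = 13 (c(J) = 6 + 7 = 13)
(3062 + 2907)*(c((p(0, -4) + 11)*(14 + 32)) + 3794) = (3062 + 2907)*(13 + 3794) = 5969*3807 = 22723983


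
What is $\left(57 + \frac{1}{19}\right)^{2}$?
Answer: $\frac{1175056}{361} \approx 3255.0$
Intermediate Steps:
$\left(57 + \frac{1}{19}\right)^{2} = \left(\frac{1084}{19}\right)^{2} = \frac{1175056}{361}$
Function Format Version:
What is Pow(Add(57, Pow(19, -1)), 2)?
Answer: Rational(1175056, 361) ≈ 3255.0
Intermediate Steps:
Pow(Add(57, Pow(19, -1)), 2) = Pow(Add(57, Rational(1, 19)), 2) = Pow(Rational(1084, 19), 2) = Rational(1175056, 361)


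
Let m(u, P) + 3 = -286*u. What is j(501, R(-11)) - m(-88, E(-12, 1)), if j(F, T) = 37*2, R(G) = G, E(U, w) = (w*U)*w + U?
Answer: -25091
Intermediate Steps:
E(U, w) = U + U*w**2 (E(U, w) = (U*w)*w + U = U*w**2 + U = U + U*w**2)
m(u, P) = -3 - 286*u
j(F, T) = 74
j(501, R(-11)) - m(-88, E(-12, 1)) = 74 - (-3 - 286*(-88)) = 74 - (-3 + 25168) = 74 - 1*25165 = 74 - 25165 = -25091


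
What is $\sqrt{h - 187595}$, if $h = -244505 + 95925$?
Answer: $5 i \sqrt{13447} \approx 579.81 i$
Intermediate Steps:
$h = -148580$
$\sqrt{h - 187595} = \sqrt{-148580 - 187595} = \sqrt{-336175} = 5 i \sqrt{13447}$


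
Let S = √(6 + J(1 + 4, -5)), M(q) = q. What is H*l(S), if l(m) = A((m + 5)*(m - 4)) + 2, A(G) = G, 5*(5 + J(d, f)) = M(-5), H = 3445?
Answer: -62010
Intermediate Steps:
J(d, f) = -6 (J(d, f) = -5 + (⅕)*(-5) = -5 - 1 = -6)
S = 0 (S = √(6 - 6) = √0 = 0)
l(m) = 2 + (-4 + m)*(5 + m) (l(m) = (m + 5)*(m - 4) + 2 = (5 + m)*(-4 + m) + 2 = (-4 + m)*(5 + m) + 2 = 2 + (-4 + m)*(5 + m))
H*l(S) = 3445*(-18 + 0 + 0²) = 3445*(-18 + 0 + 0) = 3445*(-18) = -62010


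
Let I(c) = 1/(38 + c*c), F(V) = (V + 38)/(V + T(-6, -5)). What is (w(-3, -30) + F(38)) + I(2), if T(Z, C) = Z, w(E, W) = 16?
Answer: 3091/168 ≈ 18.399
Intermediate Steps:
F(V) = (38 + V)/(-6 + V) (F(V) = (V + 38)/(V - 6) = (38 + V)/(-6 + V))
I(c) = 1/(38 + c²)
(w(-3, -30) + F(38)) + I(2) = (16 + (38 + 38)/(-6 + 38)) + 1/(38 + 2²) = (16 + 76/32) + 1/(38 + 4) = (16 + (1/32)*76) + 1/42 = (16 + 19/8) + 1/42 = 147/8 + 1/42 = 3091/168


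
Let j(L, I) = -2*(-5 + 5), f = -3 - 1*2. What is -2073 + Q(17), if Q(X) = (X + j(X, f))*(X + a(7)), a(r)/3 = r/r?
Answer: -1733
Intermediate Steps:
f = -5 (f = -3 - 2 = -5)
a(r) = 3 (a(r) = 3*(r/r) = 3*1 = 3)
j(L, I) = 0 (j(L, I) = -2*0 = 0)
Q(X) = X*(3 + X) (Q(X) = (X + 0)*(X + 3) = X*(3 + X))
-2073 + Q(17) = -2073 + 17*(3 + 17) = -2073 + 17*20 = -2073 + 340 = -1733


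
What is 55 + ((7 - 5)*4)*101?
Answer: 863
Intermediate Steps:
55 + ((7 - 5)*4)*101 = 55 + (2*4)*101 = 55 + 8*101 = 55 + 808 = 863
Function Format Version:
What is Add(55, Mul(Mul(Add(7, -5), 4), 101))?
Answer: 863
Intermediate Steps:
Add(55, Mul(Mul(Add(7, -5), 4), 101)) = Add(55, Mul(Mul(2, 4), 101)) = Add(55, Mul(8, 101)) = Add(55, 808) = 863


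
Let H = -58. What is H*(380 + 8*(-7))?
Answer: -18792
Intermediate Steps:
H*(380 + 8*(-7)) = -58*(380 + 8*(-7)) = -58*(380 - 56) = -58*324 = -18792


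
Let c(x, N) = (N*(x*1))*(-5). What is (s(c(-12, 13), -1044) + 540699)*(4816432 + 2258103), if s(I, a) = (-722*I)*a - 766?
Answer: 4163215091252555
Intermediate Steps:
c(x, N) = -5*N*x (c(x, N) = (N*x)*(-5) = -5*N*x)
s(I, a) = -766 - 722*I*a (s(I, a) = -722*I*a - 766 = -766 - 722*I*a)
(s(c(-12, 13), -1044) + 540699)*(4816432 + 2258103) = ((-766 - 722*(-5*13*(-12))*(-1044)) + 540699)*(4816432 + 2258103) = ((-766 - 722*780*(-1044)) + 540699)*7074535 = ((-766 + 587939040) + 540699)*7074535 = (587938274 + 540699)*7074535 = 588478973*7074535 = 4163215091252555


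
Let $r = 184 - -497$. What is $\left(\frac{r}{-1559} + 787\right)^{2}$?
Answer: $\frac{1503693967504}{2430481} \approx 6.1868 \cdot 10^{5}$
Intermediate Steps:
$r = 681$ ($r = 184 + 497 = 681$)
$\left(\frac{r}{-1559} + 787\right)^{2} = \left(\frac{681}{-1559} + 787\right)^{2} = \left(681 \left(- \frac{1}{1559}\right) + 787\right)^{2} = \left(- \frac{681}{1559} + 787\right)^{2} = \left(\frac{1226252}{1559}\right)^{2} = \frac{1503693967504}{2430481}$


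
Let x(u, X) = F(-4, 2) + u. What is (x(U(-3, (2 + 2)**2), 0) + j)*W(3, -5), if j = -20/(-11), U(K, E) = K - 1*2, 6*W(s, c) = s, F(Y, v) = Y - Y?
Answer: -35/22 ≈ -1.5909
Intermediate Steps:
F(Y, v) = 0
W(s, c) = s/6
U(K, E) = -2 + K (U(K, E) = K - 2 = -2 + K)
j = 20/11 (j = -20*(-1/11) = 20/11 ≈ 1.8182)
x(u, X) = u (x(u, X) = 0 + u = u)
(x(U(-3, (2 + 2)**2), 0) + j)*W(3, -5) = ((-2 - 3) + 20/11)*((1/6)*3) = (-5 + 20/11)*(1/2) = -35/11*1/2 = -35/22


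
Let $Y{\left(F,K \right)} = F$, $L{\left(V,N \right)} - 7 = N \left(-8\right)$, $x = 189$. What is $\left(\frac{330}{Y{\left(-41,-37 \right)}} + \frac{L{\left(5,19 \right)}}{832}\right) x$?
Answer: $- \frac{53015445}{34112} \approx -1554.2$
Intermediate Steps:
$L{\left(V,N \right)} = 7 - 8 N$ ($L{\left(V,N \right)} = 7 + N \left(-8\right) = 7 - 8 N$)
$\left(\frac{330}{Y{\left(-41,-37 \right)}} + \frac{L{\left(5,19 \right)}}{832}\right) x = \left(\frac{330}{-41} + \frac{7 - 152}{832}\right) 189 = \left(330 \left(- \frac{1}{41}\right) + \left(7 - 152\right) \frac{1}{832}\right) 189 = \left(- \frac{330}{41} - \frac{145}{832}\right) 189 = \left(- \frac{280505}{34112}\right) 189 = - \frac{53015445}{34112}$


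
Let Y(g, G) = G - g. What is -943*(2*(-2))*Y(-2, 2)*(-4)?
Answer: -60352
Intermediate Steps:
-943*(2*(-2))*Y(-2, 2)*(-4) = -943*(2*(-2))*(2 - 1*(-2))*(-4) = -943*(-4*(2 + 2))*(-4) = -943*(-4*4)*(-4) = -(-15088)*(-4) = -943*64 = -60352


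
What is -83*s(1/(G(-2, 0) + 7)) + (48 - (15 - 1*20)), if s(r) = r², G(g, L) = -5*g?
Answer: 15234/289 ≈ 52.713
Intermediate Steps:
-83*s(1/(G(-2, 0) + 7)) + (48 - (15 - 1*20)) = -83/(-5*(-2) + 7)² + (48 - (15 - 1*20)) = -83/(10 + 7)² + (48 - (15 - 20)) = -83*(1/17)² + (48 - 1*(-5)) = -83*(1/17)² + (48 + 5) = -83*1/289 + 53 = -83/289 + 53 = 15234/289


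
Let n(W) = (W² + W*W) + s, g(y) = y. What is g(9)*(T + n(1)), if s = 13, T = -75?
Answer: -540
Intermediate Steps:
n(W) = 13 + 2*W² (n(W) = (W² + W*W) + 13 = (W² + W²) + 13 = 2*W² + 13 = 13 + 2*W²)
g(9)*(T + n(1)) = 9*(-75 + (13 + 2*1²)) = 9*(-75 + (13 + 2*1)) = 9*(-75 + (13 + 2)) = 9*(-75 + 15) = 9*(-60) = -540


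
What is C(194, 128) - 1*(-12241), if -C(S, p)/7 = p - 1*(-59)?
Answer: 10932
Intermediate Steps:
C(S, p) = -413 - 7*p (C(S, p) = -7*(p - 1*(-59)) = -7*(p + 59) = -7*(59 + p) = -413 - 7*p)
C(194, 128) - 1*(-12241) = (-413 - 7*128) - 1*(-12241) = (-413 - 896) + 12241 = -1309 + 12241 = 10932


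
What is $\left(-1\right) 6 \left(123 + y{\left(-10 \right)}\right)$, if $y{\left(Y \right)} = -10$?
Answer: $-678$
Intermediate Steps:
$\left(-1\right) 6 \left(123 + y{\left(-10 \right)}\right) = \left(-1\right) 6 \left(123 - 10\right) = \left(-6\right) 113 = -678$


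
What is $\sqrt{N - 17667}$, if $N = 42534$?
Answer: $9 \sqrt{307} \approx 157.69$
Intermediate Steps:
$\sqrt{N - 17667} = \sqrt{42534 - 17667} = \sqrt{24867} = 9 \sqrt{307}$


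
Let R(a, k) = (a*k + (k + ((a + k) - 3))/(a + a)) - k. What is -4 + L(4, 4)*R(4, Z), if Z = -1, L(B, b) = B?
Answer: -33/2 ≈ -16.500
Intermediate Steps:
R(a, k) = -k + a*k + (-3 + a + 2*k)/(2*a) (R(a, k) = (a*k + (k + (-3 + a + k))/((2*a))) - k = (a*k + (-3 + a + 2*k)*(1/(2*a))) - k = (a*k + (-3 + a + 2*k)/(2*a)) - k = -k + a*k + (-3 + a + 2*k)/(2*a))
-4 + L(4, 4)*R(4, Z) = -4 + 4*(1/2 - 1*(-1) - 3/2/4 + 4*(-1) - 1/4) = -4 + 4*(1/2 + 1 - 3/2*1/4 - 4 - 1*1/4) = -4 + 4*(1/2 + 1 - 3/8 - 4 - 1/4) = -4 + 4*(-25/8) = -4 - 25/2 = -33/2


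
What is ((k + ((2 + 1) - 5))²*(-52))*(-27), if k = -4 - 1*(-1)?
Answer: 35100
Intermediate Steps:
k = -3 (k = -4 + 1 = -3)
((k + ((2 + 1) - 5))²*(-52))*(-27) = ((-3 + ((2 + 1) - 5))²*(-52))*(-27) = ((-3 + (3 - 5))²*(-52))*(-27) = ((-3 - 2)²*(-52))*(-27) = ((-5)²*(-52))*(-27) = (25*(-52))*(-27) = -1300*(-27) = 35100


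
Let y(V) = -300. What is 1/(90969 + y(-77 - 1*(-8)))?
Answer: 1/90669 ≈ 1.1029e-5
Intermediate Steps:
1/(90969 + y(-77 - 1*(-8))) = 1/(90969 - 300) = 1/90669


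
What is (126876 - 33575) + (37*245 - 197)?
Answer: 102169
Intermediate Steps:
(126876 - 33575) + (37*245 - 197) = 93301 + (9065 - 197) = 93301 + 8868 = 102169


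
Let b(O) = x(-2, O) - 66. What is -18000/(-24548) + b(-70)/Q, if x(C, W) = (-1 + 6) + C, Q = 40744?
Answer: 182961369/250045928 ≈ 0.73171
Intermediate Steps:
x(C, W) = 5 + C
b(O) = -63 (b(O) = (5 - 2) - 66 = 3 - 66 = -63)
-18000/(-24548) + b(-70)/Q = -18000/(-24548) - 63/40744 = -18000*(-1/24548) - 63*1/40744 = 4500/6137 - 63/40744 = 182961369/250045928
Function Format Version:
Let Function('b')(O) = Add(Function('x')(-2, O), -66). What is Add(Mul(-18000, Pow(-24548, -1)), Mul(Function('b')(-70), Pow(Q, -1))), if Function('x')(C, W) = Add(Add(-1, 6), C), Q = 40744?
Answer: Rational(182961369, 250045928) ≈ 0.73171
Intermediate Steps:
Function('x')(C, W) = Add(5, C)
Function('b')(O) = -63 (Function('b')(O) = Add(Add(5, -2), -66) = Add(3, -66) = -63)
Add(Mul(-18000, Pow(-24548, -1)), Mul(Function('b')(-70), Pow(Q, -1))) = Add(Mul(-18000, Pow(-24548, -1)), Mul(-63, Pow(40744, -1))) = Add(Mul(-18000, Rational(-1, 24548)), Mul(-63, Rational(1, 40744))) = Add(Rational(4500, 6137), Rational(-63, 40744)) = Rational(182961369, 250045928)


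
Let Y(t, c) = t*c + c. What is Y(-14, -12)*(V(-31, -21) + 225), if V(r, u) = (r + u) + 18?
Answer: 29796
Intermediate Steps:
Y(t, c) = c + c*t (Y(t, c) = c*t + c = c + c*t)
V(r, u) = 18 + r + u
Y(-14, -12)*(V(-31, -21) + 225) = (-12*(1 - 14))*((18 - 31 - 21) + 225) = (-12*(-13))*(-34 + 225) = 156*191 = 29796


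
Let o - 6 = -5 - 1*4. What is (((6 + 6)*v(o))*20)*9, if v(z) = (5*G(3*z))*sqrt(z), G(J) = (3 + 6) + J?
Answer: 0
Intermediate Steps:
o = -3 (o = 6 + (-5 - 1*4) = 6 + (-5 - 4) = 6 - 9 = -3)
G(J) = 9 + J
v(z) = sqrt(z)*(45 + 15*z) (v(z) = (5*(9 + 3*z))*sqrt(z) = (45 + 15*z)*sqrt(z) = sqrt(z)*(45 + 15*z))
(((6 + 6)*v(o))*20)*9 = (((6 + 6)*(15*sqrt(-3)*(3 - 3)))*20)*9 = ((12*(15*(I*sqrt(3))*0))*20)*9 = ((12*0)*20)*9 = (0*20)*9 = 0*9 = 0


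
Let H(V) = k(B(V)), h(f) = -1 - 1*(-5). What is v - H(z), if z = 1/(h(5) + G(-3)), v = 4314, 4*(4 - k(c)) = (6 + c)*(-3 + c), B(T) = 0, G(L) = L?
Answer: 8611/2 ≈ 4305.5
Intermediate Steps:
h(f) = 4 (h(f) = -1 + 5 = 4)
k(c) = 4 - (-3 + c)*(6 + c)/4 (k(c) = 4 - (6 + c)*(-3 + c)/4 = 4 - (-3 + c)*(6 + c)/4)
z = 1 (z = 1/(4 - 3) = 1/1 = 1)
H(V) = 17/2 (H(V) = 17/2 - 3/4*0 - 1/4*0**2 = 17/2 + 0 - 1/4*0 = 17/2 + 0 + 0 = 17/2)
v - H(z) = 4314 - 1*17/2 = 4314 - 17/2 = 8611/2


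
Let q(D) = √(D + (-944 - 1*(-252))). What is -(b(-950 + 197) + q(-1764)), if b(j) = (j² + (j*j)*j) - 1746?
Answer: 426392514 - 2*I*√614 ≈ 4.2639e+8 - 49.558*I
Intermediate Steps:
q(D) = √(-692 + D) (q(D) = √(D + (-944 + 252)) = √(D - 692) = √(-692 + D))
b(j) = -1746 + j² + j³ (b(j) = (j² + j²*j) - 1746 = (j² + j³) - 1746 = -1746 + j² + j³)
-(b(-950 + 197) + q(-1764)) = -((-1746 + (-950 + 197)² + (-950 + 197)³) + √(-692 - 1764)) = -((-1746 + (-753)² + (-753)³) + √(-2456)) = -((-1746 + 567009 - 426957777) + 2*I*√614) = -(-426392514 + 2*I*√614) = 426392514 - 2*I*√614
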